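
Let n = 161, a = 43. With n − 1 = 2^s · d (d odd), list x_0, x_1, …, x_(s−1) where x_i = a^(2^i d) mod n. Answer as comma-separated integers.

148, 8, 64, 71, 50

n − 1 = 160 = 2^5 · 5, so s = 5 and d = 5.
x_0 = 43^5 mod 161 = 148.
x_1 = 148^2 mod 161 = 8.
x_2 = 8^2 mod 161 = 64.
x_3 = 64^2 mod 161 = 71.
x_4 = 71^2 mod 161 = 50.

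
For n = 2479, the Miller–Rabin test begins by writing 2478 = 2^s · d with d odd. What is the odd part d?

1239

Halving: 2478 → 1239; 1239 is odd.
So 2478 = 2^1 · 1239.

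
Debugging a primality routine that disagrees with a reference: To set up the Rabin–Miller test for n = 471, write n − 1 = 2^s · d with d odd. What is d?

235

Halving: 470 → 235; 235 is odd.
So 470 = 2^1 · 235.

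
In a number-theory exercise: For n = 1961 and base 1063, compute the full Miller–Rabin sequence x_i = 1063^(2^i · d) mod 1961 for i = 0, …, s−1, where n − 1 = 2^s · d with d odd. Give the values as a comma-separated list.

85, 1342, 766

n − 1 = 1960 = 2^3 · 245, so s = 3 and d = 245.
x_0 = 1063^245 mod 1961 = 85.
x_1 = 85^2 mod 1961 = 1342.
x_2 = 1342^2 mod 1961 = 766.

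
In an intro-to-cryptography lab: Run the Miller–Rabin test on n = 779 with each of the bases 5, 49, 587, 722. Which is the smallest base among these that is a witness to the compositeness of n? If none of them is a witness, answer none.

n − 1 = 778 = 2^1 · 389, so s = 1 and d = 389.
Base 5: x_0 = 5^389 mod 779 = 500. x_0 ∉ {1, 778} and s = 1, so 5 is a Miller–Rabin witness and 779 is composite.
Base 49: x_0 = 49^389 mod 779 = 292. x_0 ∉ {1, 778} and s = 1, so 49 is a Miller–Rabin witness and 779 is composite.
Base 587: x_0 = 587^389 mod 779 = 403. x_0 ∉ {1, 778} and s = 1, so 587 is a Miller–Rabin witness and 779 is composite.
Base 722: x_0 = 722^389 mod 779 = 228. x_0 ∉ {1, 778} and s = 1, so 722 is a Miller–Rabin witness and 779 is composite.
The smallest witness among the given bases is 5.

5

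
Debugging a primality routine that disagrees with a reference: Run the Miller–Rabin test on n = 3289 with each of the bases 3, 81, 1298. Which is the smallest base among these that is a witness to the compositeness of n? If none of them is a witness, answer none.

n − 1 = 3288 = 2^3 · 411, so s = 3 and d = 411.
Base 3: x_0 = 3^411 mod 3289 = 2588. x_0 is neither 1 nor 3288, so continue squaring. x_1 = 2588^2 mod 3289 = 1340. x_2 = 1340^2 mod 3289 = 3095. Reached i = s−1 = 2 without hitting −1: 3 is a Miller–Rabin witness and 3289 is composite.
Base 81: x_0 = 81^411 mod 3289 = 3095. x_0 is neither 1 nor 3288, so continue squaring. x_1 = 3095^2 mod 3289 = 1457. x_2 = 1457^2 mod 3289 = 1444. Reached i = s−1 = 2 without hitting −1: 81 is a Miller–Rabin witness and 3289 is composite.
Base 1298: x_0 = 1298^411 mod 3289 = 902. x_0 is neither 1 nor 3288, so continue squaring. x_1 = 902^2 mod 3289 = 1221. x_2 = 1221^2 mod 3289 = 924. Reached i = s−1 = 2 without hitting −1: 1298 is a Miller–Rabin witness and 3289 is composite.
The smallest witness among the given bases is 3.

3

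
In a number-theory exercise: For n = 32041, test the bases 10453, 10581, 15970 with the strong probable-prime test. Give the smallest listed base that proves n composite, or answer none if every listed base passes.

n − 1 = 32040 = 2^3 · 4005, so s = 3 and d = 4005.
Base 10453: x_0 = 10453^4005 mod 32041 = 32040. x_0 = 32040 ≡ −1, so 10453 is not a witness.
Base 10581: x_0 = 10581^4005 mod 32041 = 23987. x_0 is neither 1 nor 32040, so continue squaring. x_1 = 23987^2 mod 32041 = 15932. x_2 = 15932^2 mod 32041 = 31863. Reached i = s−1 = 2 without hitting −1: 10581 is a Miller–Rabin witness and 32041 is composite.
Base 15970: x_0 = 15970^4005 mod 32041 = 8772. x_0 is neither 1 nor 32040, so continue squaring. x_1 = 8772^2 mod 32041 = 17543. x_2 = 17543^2 mod 32041 = 3044. Reached i = s−1 = 2 without hitting −1: 15970 is a Miller–Rabin witness and 32041 is composite.
The smallest witness among the given bases is 10581.

10581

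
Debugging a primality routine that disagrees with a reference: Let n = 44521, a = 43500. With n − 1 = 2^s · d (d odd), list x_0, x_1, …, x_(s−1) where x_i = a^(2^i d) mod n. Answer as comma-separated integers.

40724, 36926, 29330

n − 1 = 44520 = 2^3 · 5565, so s = 3 and d = 5565.
x_0 = 43500^5565 mod 44521 = 40724.
x_1 = 40724^2 mod 44521 = 36926.
x_2 = 36926^2 mod 44521 = 29330.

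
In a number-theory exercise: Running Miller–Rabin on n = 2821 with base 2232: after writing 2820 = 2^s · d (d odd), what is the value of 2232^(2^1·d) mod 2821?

1457

n − 1 = 2820 = 2^2 · 705, so s = 2 and d = 705.
x_0 = 2232^705 mod 2821 = 2666.
x_1 = 2666^2 mod 2821 = 1457.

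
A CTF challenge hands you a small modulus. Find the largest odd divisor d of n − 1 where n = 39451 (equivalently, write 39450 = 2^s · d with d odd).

19725

Halving: 39450 → 19725; 19725 is odd.
So 39450 = 2^1 · 19725.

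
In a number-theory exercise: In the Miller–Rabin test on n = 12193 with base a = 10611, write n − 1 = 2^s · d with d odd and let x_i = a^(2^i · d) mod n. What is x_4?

n − 1 = 12192 = 2^5 · 381, so s = 5 and d = 381.
x_0 = 10611^381 mod 12193 = 9837.
x_1 = 9837^2 mod 12193 = 2921.
x_2 = 2921^2 mod 12193 = 9334.
x_3 = 9334^2 mod 12193 = 4571.
x_4 = 4571^2 mod 12193 = 7432.

7432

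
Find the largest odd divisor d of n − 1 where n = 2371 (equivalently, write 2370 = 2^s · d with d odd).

Halving: 2370 → 1185; 1185 is odd.
So 2370 = 2^1 · 1185.

1185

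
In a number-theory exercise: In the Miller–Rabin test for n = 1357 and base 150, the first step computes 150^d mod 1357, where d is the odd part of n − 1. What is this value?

50

n − 1 = 1356 = 2^2 · 339, so s = 2 and d = 339.
150^339 mod 1357 = 50.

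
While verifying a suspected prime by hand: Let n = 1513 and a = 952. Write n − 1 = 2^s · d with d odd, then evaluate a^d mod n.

1309

n − 1 = 1512 = 2^3 · 189, so s = 3 and d = 189.
By repeated squaring, 952^189 ≡ 1309 (mod 1513).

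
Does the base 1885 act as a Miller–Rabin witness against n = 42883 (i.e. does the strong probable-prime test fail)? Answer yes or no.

yes

n − 1 = 42882 = 2^1 · 21441, so s = 1 and d = 21441.
By repeated squaring, 1885^21441 ≡ 18323 (mod 42883).
x_0 = 1885^21441 mod 42883 = 18323.
x_0 ∉ {1, 42882} and s = 1, so 1885 is a Miller–Rabin witness and 42883 is composite.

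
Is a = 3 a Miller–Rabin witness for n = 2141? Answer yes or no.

no

n − 1 = 2140 = 2^2 · 535, so s = 2 and d = 535.
x_0 = 3^535 mod 2141 = 419.
x_0 is neither 1 nor 2140, so continue squaring.
x_1 = 419^2 mod 2141 = 2140.
x_1 ≡ −1, so 3 is not a witness.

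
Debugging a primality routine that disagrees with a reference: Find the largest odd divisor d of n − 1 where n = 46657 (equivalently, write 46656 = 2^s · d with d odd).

729

Halving: 46656 → 23328 → 11664 → 5832 → 2916 → 1458 → 729; 729 is odd.
So 46656 = 2^6 · 729.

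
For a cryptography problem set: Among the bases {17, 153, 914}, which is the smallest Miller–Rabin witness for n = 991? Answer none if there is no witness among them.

n − 1 = 990 = 2^1 · 495, so s = 1 and d = 495.
Base 17: x_0 = 17^495 mod 991 = 990. x_0 = 990 ≡ −1, so 17 is not a witness.
Base 153: x_0 = 153^495 mod 991 = 990. x_0 = 990 ≡ −1, so 153 is not a witness.
Base 914: x_0 = 914^495 mod 991 = 990. x_0 = 990 ≡ −1, so 914 is not a witness.
No listed base is a witness for 991.

none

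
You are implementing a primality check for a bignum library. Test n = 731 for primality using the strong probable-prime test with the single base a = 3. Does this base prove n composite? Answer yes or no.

n − 1 = 730 = 2^1 · 365, so s = 1 and d = 365.
x_0 = 3^365 mod 731 = 233.
x_0 ∉ {1, 730} and s = 1, so 3 is a Miller–Rabin witness and 731 is composite.

yes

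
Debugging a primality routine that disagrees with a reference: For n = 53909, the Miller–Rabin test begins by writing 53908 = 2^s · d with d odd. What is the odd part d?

Halving: 53908 → 26954 → 13477; 13477 is odd.
So 53908 = 2^2 · 13477.

13477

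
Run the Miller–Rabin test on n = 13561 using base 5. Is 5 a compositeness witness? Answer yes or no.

n − 1 = 13560 = 2^3 · 1695, so s = 3 and d = 1695.
x_0 = 5^1695 mod 13561 = 2344.
x_0 is neither 1 nor 13560, so continue squaring.
x_1 = 2344^2 mod 13561 = 2131.
x_2 = 2131^2 mod 13561 = 11787.
Reached i = s−1 = 2 without hitting −1: 5 is a Miller–Rabin witness and 13561 is composite.

yes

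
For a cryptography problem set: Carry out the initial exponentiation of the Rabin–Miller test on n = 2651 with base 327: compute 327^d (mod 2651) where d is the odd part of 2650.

901

n − 1 = 2650 = 2^1 · 1325, so s = 1 and d = 1325.
327^1325 mod 2651 = 901.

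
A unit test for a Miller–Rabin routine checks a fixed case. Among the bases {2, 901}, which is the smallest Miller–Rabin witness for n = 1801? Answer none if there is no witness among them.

none

n − 1 = 1800 = 2^3 · 225, so s = 3 and d = 225.
Base 2: x_0 = 2^225 mod 1801 = 1. x_0 = 1, so 2 is not a witness.
Base 901: x_0 = 901^225 mod 1801 = 1. x_0 = 1, so 901 is not a witness.
No listed base is a witness for 1801.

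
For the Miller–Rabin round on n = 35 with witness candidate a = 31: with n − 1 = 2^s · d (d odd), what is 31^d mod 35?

n − 1 = 34 = 2^1 · 17, so s = 1 and d = 17.
By repeated squaring, 31^17 ≡ 26 (mod 35).

26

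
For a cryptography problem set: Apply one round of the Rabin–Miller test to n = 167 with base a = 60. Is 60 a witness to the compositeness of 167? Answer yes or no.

no

n − 1 = 166 = 2^1 · 83, so s = 1 and d = 83.
By repeated squaring, 60^83 ≡ 166 (mod 167).
x_0 = 60^83 mod 167 = 166.
x_0 = 166 ≡ −1, so 60 is not a witness.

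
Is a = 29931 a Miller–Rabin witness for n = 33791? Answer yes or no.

no

n − 1 = 33790 = 2^1 · 16895, so s = 1 and d = 16895.
x_0 = 29931^16895 mod 33791 = 33790.
x_0 = 33790 ≡ −1, so 29931 is not a witness.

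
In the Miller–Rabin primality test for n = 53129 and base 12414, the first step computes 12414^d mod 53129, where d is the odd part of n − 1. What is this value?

13979

n − 1 = 53128 = 2^3 · 6641, so s = 3 and d = 6641.
12414^6641 mod 53129 = 13979.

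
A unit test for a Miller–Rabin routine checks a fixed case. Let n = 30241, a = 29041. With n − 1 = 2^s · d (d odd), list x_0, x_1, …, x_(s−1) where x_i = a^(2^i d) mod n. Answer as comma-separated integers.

n − 1 = 30240 = 2^5 · 945, so s = 5 and d = 945.
x_0 = 29041^945 mod 30241 = 14807.
x_1 = 14807^2 mod 30241 = 30240.
x_2 = 30240^2 mod 30241 = 1.
x_3 = 1^2 mod 30241 = 1.
x_4 = 1^2 mod 30241 = 1.

14807, 30240, 1, 1, 1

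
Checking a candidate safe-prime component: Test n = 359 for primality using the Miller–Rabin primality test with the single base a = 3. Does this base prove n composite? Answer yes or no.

no

n − 1 = 358 = 2^1 · 179, so s = 1 and d = 179.
Repeated squaring mod 359: 3^1 ≡ 3, 3^2 ≡ 9, 3^4 ≡ 81, 3^8 ≡ 99, 3^16 ≡ 108, 3^32 ≡ 176, 3^64 ≡ 102, 3^128 ≡ 352.
179 = 128 + 32 + 16 + 2 + 1, so 3^179 ≡ 352·176·108·9·3 ≡ 1 (mod 359).
x_0 = 3^179 mod 359 = 1.
x_0 = 1, so 3 is not a witness.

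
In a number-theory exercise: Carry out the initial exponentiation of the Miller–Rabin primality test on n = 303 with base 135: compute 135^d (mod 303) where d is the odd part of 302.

n − 1 = 302 = 2^1 · 151, so s = 1 and d = 151.
Repeated squaring mod 303: 135^1 ≡ 135, 135^2 ≡ 45, 135^4 ≡ 207, 135^8 ≡ 126, 135^16 ≡ 120, 135^32 ≡ 159, 135^64 ≡ 132, 135^128 ≡ 153.
151 = 128 + 16 + 4 + 2 + 1, so 135^151 ≡ 153·120·207·45·135 ≡ 168 (mod 303).

168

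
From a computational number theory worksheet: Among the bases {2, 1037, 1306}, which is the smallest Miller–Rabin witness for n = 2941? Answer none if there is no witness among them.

n − 1 = 2940 = 2^2 · 735, so s = 2 and d = 735.
Base 2: x_0 = 2^735 mod 2941 = 2491. x_0 is neither 1 nor 2940, so continue squaring. x_1 = 2491^2 mod 2941 = 2512. Reached i = s−1 = 1 without hitting −1: 2 is a Miller–Rabin witness and 2941 is composite.
Base 1037: x_0 = 1037^735 mod 2941 = 1037. x_0 is neither 1 nor 2940, so continue squaring. x_1 = 1037^2 mod 2941 = 1904. Reached i = s−1 = 1 without hitting −1: 1037 is a Miller–Rabin witness and 2941 is composite.
Base 1306: x_0 = 1306^735 mod 2941 = 1014. x_0 is neither 1 nor 2940, so continue squaring. x_1 = 1014^2 mod 2941 = 1787. Reached i = s−1 = 1 without hitting −1: 1306 is a Miller–Rabin witness and 2941 is composite.
The smallest witness among the given bases is 2.

2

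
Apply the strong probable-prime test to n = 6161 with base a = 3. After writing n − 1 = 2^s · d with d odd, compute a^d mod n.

n − 1 = 6160 = 2^4 · 385, so s = 4 and d = 385.
Repeated squaring mod 6161: 3^1 ≡ 3, 3^2 ≡ 9, 3^4 ≡ 81, 3^8 ≡ 400, 3^16 ≡ 5975, 3^32 ≡ 3791, 3^64 ≡ 4229, 3^128 ≡ 5219, 3^256 ≡ 180.
385 = 256 + 128 + 1, so 3^385 ≡ 180·5219·3 ≡ 2683 (mod 6161).

2683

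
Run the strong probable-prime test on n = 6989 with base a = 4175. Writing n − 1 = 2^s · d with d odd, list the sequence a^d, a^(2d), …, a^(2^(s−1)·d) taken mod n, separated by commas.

5915, 291

n − 1 = 6988 = 2^2 · 1747, so s = 2 and d = 1747.
x_0 = 4175^1747 mod 6989 = 5915.
x_1 = 5915^2 mod 6989 = 291.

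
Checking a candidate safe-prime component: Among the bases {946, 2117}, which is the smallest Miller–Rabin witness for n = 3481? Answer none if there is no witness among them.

none

n − 1 = 3480 = 2^3 · 435, so s = 3 and d = 435.
Base 946: x_0 = 946^435 mod 3481 = 3480. x_0 = 3480 ≡ −1, so 946 is not a witness.
Base 2117: x_0 = 2117^435 mod 3481 = 3480. x_0 = 3480 ≡ −1, so 2117 is not a witness.
No listed base is a witness for 3481.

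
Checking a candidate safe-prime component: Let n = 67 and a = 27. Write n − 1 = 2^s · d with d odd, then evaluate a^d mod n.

66

n − 1 = 66 = 2^1 · 33, so s = 1 and d = 33.
Repeated squaring mod 67: 27^1 ≡ 27, 27^2 ≡ 59, 27^4 ≡ 64, 27^8 ≡ 9, 27^16 ≡ 14, 27^32 ≡ 62.
33 = 32 + 1, so 27^33 ≡ 62·27 ≡ 66 (mod 67).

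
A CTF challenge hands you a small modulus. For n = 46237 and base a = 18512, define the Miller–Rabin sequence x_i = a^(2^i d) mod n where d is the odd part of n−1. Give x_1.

n − 1 = 46236 = 2^2 · 11559, so s = 2 and d = 11559.
x_0 = 18512^11559 mod 46237 = 35218.
x_1 = 35218^2 mod 46237 = 46236.

46236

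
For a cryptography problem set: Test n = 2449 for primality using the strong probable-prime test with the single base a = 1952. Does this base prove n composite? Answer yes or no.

n − 1 = 2448 = 2^4 · 153, so s = 4 and d = 153.
Repeated squaring mod 2449: 1952^1 ≡ 1952, 1952^2 ≡ 2109, 1952^4 ≡ 497, 1952^8 ≡ 2109, 1952^16 ≡ 497, 1952^32 ≡ 2109, 1952^64 ≡ 497, 1952^128 ≡ 2109.
153 = 128 + 16 + 8 + 1, so 1952^153 ≡ 2109·497·2109·1952 ≡ 2448 (mod 2449).
x_0 = 1952^153 mod 2449 = 2448.
x_0 = 2448 ≡ −1, so 1952 is not a witness.

no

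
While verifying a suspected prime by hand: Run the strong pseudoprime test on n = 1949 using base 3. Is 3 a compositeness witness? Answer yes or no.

n − 1 = 1948 = 2^2 · 487, so s = 2 and d = 487.
x_0 = 3^487 mod 1949 = 1360.
x_0 is neither 1 nor 1948, so continue squaring.
x_1 = 1360^2 mod 1949 = 1948.
x_1 ≡ −1, so 3 is not a witness.

no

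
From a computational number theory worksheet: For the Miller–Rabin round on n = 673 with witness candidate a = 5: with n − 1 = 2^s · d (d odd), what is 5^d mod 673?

118

n − 1 = 672 = 2^5 · 21, so s = 5 and d = 21.
5^21 mod 673 = 118.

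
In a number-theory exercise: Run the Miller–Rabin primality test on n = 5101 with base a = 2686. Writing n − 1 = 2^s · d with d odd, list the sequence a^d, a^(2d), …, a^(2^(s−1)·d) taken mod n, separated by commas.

n − 1 = 5100 = 2^2 · 1275, so s = 2 and d = 1275.
x_0 = 2686^1275 mod 5101 = 5000.
x_1 = 5000^2 mod 5101 = 5100.

5000, 5100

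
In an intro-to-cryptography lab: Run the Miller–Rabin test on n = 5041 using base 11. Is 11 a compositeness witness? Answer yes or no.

n − 1 = 5040 = 2^4 · 315, so s = 4 and d = 315.
Repeated squaring mod 5041: 11^1 ≡ 11, 11^2 ≡ 121, 11^4 ≡ 4559, 11^8 ≡ 438, 11^16 ≡ 286, 11^32 ≡ 1140, 11^64 ≡ 4063, 11^128 ≡ 3735, 11^256 ≡ 1778.
315 = 256 + 32 + 16 + 8 + 2 + 1, so 11^315 ≡ 1778·1140·286·438·121·11 ≡ 5040 (mod 5041).
x_0 = 11^315 mod 5041 = 5040.
x_0 = 5040 ≡ −1, so 11 is not a witness.

no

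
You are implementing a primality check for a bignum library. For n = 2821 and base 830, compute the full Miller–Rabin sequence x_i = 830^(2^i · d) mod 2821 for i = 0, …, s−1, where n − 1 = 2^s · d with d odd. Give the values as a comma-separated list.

n − 1 = 2820 = 2^2 · 705, so s = 2 and d = 705.
x_0 = 830^705 mod 2821 = 1828.
x_1 = 1828^2 mod 2821 = 1520.

1828, 1520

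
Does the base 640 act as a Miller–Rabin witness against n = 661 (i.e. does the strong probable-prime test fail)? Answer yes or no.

no

n − 1 = 660 = 2^2 · 165, so s = 2 and d = 165.
x_0 = 640^165 mod 661 = 555.
x_0 is neither 1 nor 660, so continue squaring.
x_1 = 555^2 mod 661 = 660.
x_1 ≡ −1, so 640 is not a witness.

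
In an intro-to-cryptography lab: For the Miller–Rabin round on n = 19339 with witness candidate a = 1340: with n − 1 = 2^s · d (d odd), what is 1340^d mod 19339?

13546

n − 1 = 19338 = 2^1 · 9669, so s = 1 and d = 9669.
By repeated squaring, 1340^9669 ≡ 13546 (mod 19339).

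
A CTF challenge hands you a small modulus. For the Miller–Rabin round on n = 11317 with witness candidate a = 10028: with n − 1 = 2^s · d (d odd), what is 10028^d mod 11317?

5018

n − 1 = 11316 = 2^2 · 2829, so s = 2 and d = 2829.
Repeated squaring mod 11317: 10028^1 ≡ 10028, 10028^2 ≡ 9239, 10028^4 ≡ 6307, 10028^8 ≡ 10311, 10028^16 ≡ 4823, 10028^32 ≡ 4894, 10028^64 ≡ 4464, 10028^128 ≡ 9376, 10028^256 ≡ 10237, 10028^512 ≡ 749, 10028^1024 ≡ 6468, 10028^2048 ≡ 7392.
2829 = 2048 + 512 + 256 + 8 + 4 + 1, so 10028^2829 ≡ 7392·749·10237·10311·6307·10028 ≡ 5018 (mod 11317).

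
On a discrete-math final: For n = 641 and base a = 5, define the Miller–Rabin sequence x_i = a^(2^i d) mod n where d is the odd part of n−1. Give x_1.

n − 1 = 640 = 2^7 · 5, so s = 7 and d = 5.
x_0 = 5^5 mod 641 = 561.
x_1 = 561^2 mod 641 = 631.

631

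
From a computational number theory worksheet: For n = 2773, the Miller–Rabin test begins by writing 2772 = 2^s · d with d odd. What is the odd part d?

Halving: 2772 → 1386 → 693; 693 is odd.
So 2772 = 2^2 · 693.

693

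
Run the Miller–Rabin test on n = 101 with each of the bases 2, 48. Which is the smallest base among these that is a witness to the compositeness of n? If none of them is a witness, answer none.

n − 1 = 100 = 2^2 · 25, so s = 2 and d = 25.
Base 2: x_0 = 2^25 mod 101 = 10. x_0 is neither 1 nor 100, so continue squaring. x_1 = 10^2 mod 101 = 100. x_1 ≡ −1, so 2 is not a witness.
Base 48: x_0 = 48^25 mod 101 = 10. x_0 is neither 1 nor 100, so continue squaring. x_1 = 10^2 mod 101 = 100. x_1 ≡ −1, so 48 is not a witness.
No listed base is a witness for 101.

none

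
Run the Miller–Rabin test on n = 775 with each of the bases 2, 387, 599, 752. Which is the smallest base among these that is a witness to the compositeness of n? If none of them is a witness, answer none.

2

n − 1 = 774 = 2^1 · 387, so s = 1 and d = 387.
Base 2: x_0 = 2^387 mod 775 = 128. x_0 ∉ {1, 774} and s = 1, so 2 is a Miller–Rabin witness and 775 is composite.
Base 387: x_0 = 387^387 mod 775 = 333. x_0 ∉ {1, 774} and s = 1, so 387 is a Miller–Rabin witness and 775 is composite.
Base 599: x_0 = 599^387 mod 775 = 624. x_0 ∉ {1, 774} and s = 1, so 599 is a Miller–Rabin witness and 775 is composite.
Base 752: x_0 = 752^387 mod 775 = 653. x_0 ∉ {1, 774} and s = 1, so 752 is a Miller–Rabin witness and 775 is composite.
The smallest witness among the given bases is 2.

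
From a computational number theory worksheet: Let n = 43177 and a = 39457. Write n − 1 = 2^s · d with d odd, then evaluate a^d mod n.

n − 1 = 43176 = 2^3 · 5397, so s = 3 and d = 5397.
39457^5397 mod 43177 = 7436.

7436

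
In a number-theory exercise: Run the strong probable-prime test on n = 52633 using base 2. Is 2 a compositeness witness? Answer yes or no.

no

n − 1 = 52632 = 2^3 · 6579, so s = 3 and d = 6579.
x_0 = 2^6579 mod 52633 = 1.
x_0 = 1, so 2 is not a witness.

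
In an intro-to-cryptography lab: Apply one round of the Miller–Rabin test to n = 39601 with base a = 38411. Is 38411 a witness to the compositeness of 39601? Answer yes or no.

yes

n − 1 = 39600 = 2^4 · 2475, so s = 4 and d = 2475.
x_0 = 38411^2475 mod 39601 = 31841.
x_0 is neither 1 nor 39600, so continue squaring.
x_1 = 31841^2 mod 39601 = 24080.
x_2 = 24080^2 mod 39601 = 8558.
x_3 = 8558^2 mod 39601 = 17115.
Reached i = s−1 = 3 without hitting −1: 38411 is a Miller–Rabin witness and 39601 is composite.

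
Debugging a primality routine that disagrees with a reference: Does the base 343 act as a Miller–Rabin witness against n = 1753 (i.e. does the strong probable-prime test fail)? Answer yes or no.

no

n − 1 = 1752 = 2^3 · 219, so s = 3 and d = 219.
Repeated squaring mod 1753: 343^1 ≡ 343, 343^2 ≡ 198, 343^4 ≡ 638, 343^8 ≡ 348, 343^16 ≡ 147, 343^32 ≡ 573, 343^64 ≡ 518, 343^128 ≡ 115.
219 = 128 + 64 + 16 + 8 + 2 + 1, so 343^219 ≡ 115·518·147·348·198·343 ≡ 1563 (mod 1753).
x_0 = 343^219 mod 1753 = 1563.
x_0 is neither 1 nor 1752, so continue squaring.
x_1 = 1563^2 mod 1753 = 1040.
x_2 = 1040^2 mod 1753 = 1752.
x_2 ≡ −1, so 343 is not a witness.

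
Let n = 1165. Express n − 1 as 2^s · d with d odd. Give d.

Halving: 1164 → 582 → 291; 291 is odd.
So 1164 = 2^2 · 291.

291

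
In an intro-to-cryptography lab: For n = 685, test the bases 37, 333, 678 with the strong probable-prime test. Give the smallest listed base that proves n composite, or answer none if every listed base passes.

n − 1 = 684 = 2^2 · 171, so s = 2 and d = 171.
Base 37: x_0 = 37^171 mod 685 = 648. x_0 is neither 1 nor 684, so continue squaring. x_1 = 648^2 mod 685 = 684. x_1 ≡ −1, so 37 is not a witness.
Base 333: x_0 = 333^171 mod 685 = 607. x_0 is neither 1 nor 684, so continue squaring. x_1 = 607^2 mod 685 = 604. Reached i = s−1 = 1 without hitting −1: 333 is a Miller–Rabin witness and 685 is composite.
Base 678: x_0 = 678^171 mod 685 = 7. x_0 is neither 1 nor 684, so continue squaring. x_1 = 7^2 mod 685 = 49. Reached i = s−1 = 1 without hitting −1: 678 is a Miller–Rabin witness and 685 is composite.
The smallest witness among the given bases is 333.

333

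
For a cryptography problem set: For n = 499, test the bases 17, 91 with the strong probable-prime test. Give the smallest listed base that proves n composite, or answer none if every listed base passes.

none

n − 1 = 498 = 2^1 · 249, so s = 1 and d = 249.
Base 17: x_0 = 17^249 mod 499 = 498. x_0 = 498 ≡ −1, so 17 is not a witness.
Base 91: x_0 = 91^249 mod 499 = 1. x_0 = 1, so 91 is not a witness.
No listed base is a witness for 499.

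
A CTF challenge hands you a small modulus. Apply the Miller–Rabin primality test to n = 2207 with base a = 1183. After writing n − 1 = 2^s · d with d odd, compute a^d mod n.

n − 1 = 2206 = 2^1 · 1103, so s = 1 and d = 1103.
Repeated squaring mod 2207: 1183^1 ≡ 1183, 1183^2 ≡ 251, 1183^4 ≡ 1205, 1183^8 ≡ 2026, 1183^16 ≡ 1863, 1183^32 ≡ 1365, 1183^64 ≡ 517, 1183^128 ≡ 242, 1183^256 ≡ 1182, 1183^512 ≡ 93, 1183^1024 ≡ 2028.
1103 = 1024 + 64 + 8 + 4 + 2 + 1, so 1183^1103 ≡ 2028·517·2026·1205·251·1183 ≡ 2206 (mod 2207).

2206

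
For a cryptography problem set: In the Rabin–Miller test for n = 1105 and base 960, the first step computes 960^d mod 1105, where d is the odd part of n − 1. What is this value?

n − 1 = 1104 = 2^4 · 69, so s = 4 and d = 69.
960^69 mod 1105 = 60.

60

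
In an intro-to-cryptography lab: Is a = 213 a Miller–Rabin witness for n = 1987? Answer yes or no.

no

n − 1 = 1986 = 2^1 · 993, so s = 1 and d = 993.
x_0 = 213^993 mod 1987 = 1986.
x_0 = 1986 ≡ −1, so 213 is not a witness.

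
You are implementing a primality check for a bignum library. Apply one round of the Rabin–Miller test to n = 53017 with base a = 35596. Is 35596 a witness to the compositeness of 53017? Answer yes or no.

n − 1 = 53016 = 2^3 · 6627, so s = 3 and d = 6627.
x_0 = 35596^6627 mod 53017 = 53016.
x_0 = 53016 ≡ −1, so 35596 is not a witness.

no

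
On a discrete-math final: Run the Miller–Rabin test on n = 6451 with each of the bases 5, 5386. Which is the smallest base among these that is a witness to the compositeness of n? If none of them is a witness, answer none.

n − 1 = 6450 = 2^1 · 3225, so s = 1 and d = 3225.
Base 5: x_0 = 5^3225 mod 6451 = 1. x_0 = 1, so 5 is not a witness.
Base 5386: x_0 = 5386^3225 mod 6451 = 1. x_0 = 1, so 5386 is not a witness.
No listed base is a witness for 6451.

none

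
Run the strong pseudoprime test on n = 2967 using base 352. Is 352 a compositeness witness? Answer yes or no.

yes

n − 1 = 2966 = 2^1 · 1483, so s = 1 and d = 1483.
x_0 = 352^1483 mod 2967 = 199.
x_0 ∉ {1, 2966} and s = 1, so 352 is a Miller–Rabin witness and 2967 is composite.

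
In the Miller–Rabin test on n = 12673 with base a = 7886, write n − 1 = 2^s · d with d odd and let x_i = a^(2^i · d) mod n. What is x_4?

5245

n − 1 = 12672 = 2^7 · 99, so s = 7 and d = 99.
x_0 = 7886^99 mod 12673 = 7658.
x_1 = 7658^2 mod 12673 = 6993.
x_2 = 6993^2 mod 12673 = 9615.
x_3 = 9615^2 mod 12673 = 11363.
x_4 = 11363^2 mod 12673 = 5245.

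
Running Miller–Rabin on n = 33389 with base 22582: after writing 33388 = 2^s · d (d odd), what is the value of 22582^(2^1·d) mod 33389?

19687

n − 1 = 33388 = 2^2 · 8347, so s = 2 and d = 8347.
Repeated squaring mod 33389: 22582^1 ≡ 22582, 22582^2 ≡ 29916, 22582^4 ≡ 8300, 22582^8 ≡ 8493, 22582^16 ≡ 10809, 22582^32 ≡ 6370, 22582^64 ≡ 9265, 22582^128 ≡ 30495, 22582^256 ≡ 27986, 22582^512 ≡ 10423, 22582^1024 ≡ 24512, 22582^2048 ≡ 3089, 22582^4096 ≡ 26056, 22582^8192 ≡ 16599.
8347 = 8192 + 128 + 16 + 8 + 2 + 1, so 22582^8347 ≡ 16599·30495·10809·8493·29916·22582 ≡ 18143 (mod 33389).
x_0 = 18143.
x_1 = 18143^2 mod 33389 = 19687.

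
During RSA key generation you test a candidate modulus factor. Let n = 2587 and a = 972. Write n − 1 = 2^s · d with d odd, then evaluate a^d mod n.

12

n − 1 = 2586 = 2^1 · 1293, so s = 1 and d = 1293.
972^1293 mod 2587 = 12.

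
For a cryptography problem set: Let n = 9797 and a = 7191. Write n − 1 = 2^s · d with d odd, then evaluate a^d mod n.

n − 1 = 9796 = 2^2 · 2449, so s = 2 and d = 2449.
7191^2449 mod 9797 = 9590.

9590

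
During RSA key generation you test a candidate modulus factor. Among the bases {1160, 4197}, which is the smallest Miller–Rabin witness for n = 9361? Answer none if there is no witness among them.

1160

n − 1 = 9360 = 2^4 · 585, so s = 4 and d = 585.
Base 1160: x_0 = 1160^585 mod 9361 = 6777. x_0 is neither 1 nor 9360, so continue squaring. x_1 = 6777^2 mod 9361 = 2663. x_2 = 2663^2 mod 9361 = 5292. x_3 = 5292^2 mod 9361 = 6513. Reached i = s−1 = 3 without hitting −1: 1160 is a Miller–Rabin witness and 9361 is composite.
Base 4197: x_0 = 4197^585 mod 9361 = 4663. x_0 is neither 1 nor 9360, so continue squaring. x_1 = 4663^2 mod 9361 = 7327. x_2 = 7327^2 mod 9361 = 8955. x_3 = 8955^2 mod 9361 = 5699. Reached i = s−1 = 3 without hitting −1: 4197 is a Miller–Rabin witness and 9361 is composite.
The smallest witness among the given bases is 1160.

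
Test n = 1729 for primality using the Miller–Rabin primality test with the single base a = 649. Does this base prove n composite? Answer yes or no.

n − 1 = 1728 = 2^6 · 27, so s = 6 and d = 27.
x_0 = 649^27 mod 1729 = 1728.
x_0 = 1728 ≡ −1, so 649 is not a witness.

no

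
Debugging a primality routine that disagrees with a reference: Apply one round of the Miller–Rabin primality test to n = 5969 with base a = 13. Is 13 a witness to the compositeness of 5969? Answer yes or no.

n − 1 = 5968 = 2^4 · 373, so s = 4 and d = 373.
Repeated squaring mod 5969: 13^1 ≡ 13, 13^2 ≡ 169, 13^4 ≡ 4685, 13^8 ≡ 1212, 13^16 ≡ 570, 13^32 ≡ 2574, 13^64 ≡ 5855, 13^128 ≡ 1058, 13^256 ≡ 3161.
373 = 256 + 64 + 32 + 16 + 4 + 1, so 13^373 ≡ 3161·5855·2574·570·4685·13 ≡ 792 (mod 5969).
x_0 = 13^373 mod 5969 = 792.
x_0 is neither 1 nor 5968, so continue squaring.
x_1 = 792^2 mod 5969 = 519.
x_2 = 519^2 mod 5969 = 756.
x_3 = 756^2 mod 5969 = 4481.
Reached i = s−1 = 3 without hitting −1: 13 is a Miller–Rabin witness and 5969 is composite.

yes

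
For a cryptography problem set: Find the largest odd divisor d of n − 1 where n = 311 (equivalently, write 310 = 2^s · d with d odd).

155

Halving: 310 → 155; 155 is odd.
So 310 = 2^1 · 155.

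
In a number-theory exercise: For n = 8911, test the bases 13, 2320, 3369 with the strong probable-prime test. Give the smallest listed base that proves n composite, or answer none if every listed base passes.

n − 1 = 8910 = 2^1 · 4455, so s = 1 and d = 4455.
Base 13: x_0 = 13^4455 mod 8911 = 8910. x_0 = 8910 ≡ −1, so 13 is not a witness.
Base 2320: x_0 = 2320^4455 mod 8911 = 8910. x_0 = 8910 ≡ −1, so 2320 is not a witness.
Base 3369: x_0 = 3369^4455 mod 8911 = 1. x_0 = 1, so 3369 is not a witness.
No listed base is a witness for 8911.

none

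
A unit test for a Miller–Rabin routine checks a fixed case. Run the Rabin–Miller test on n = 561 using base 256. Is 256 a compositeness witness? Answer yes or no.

no

n − 1 = 560 = 2^4 · 35, so s = 4 and d = 35.
Repeated squaring mod 561: 256^1 ≡ 256, 256^2 ≡ 460, 256^4 ≡ 103, 256^8 ≡ 511, 256^16 ≡ 256, 256^32 ≡ 460.
35 = 32 + 2 + 1, so 256^35 ≡ 460·460·256 ≡ 1 (mod 561).
x_0 = 256^35 mod 561 = 1.
x_0 = 1, so 256 is not a witness.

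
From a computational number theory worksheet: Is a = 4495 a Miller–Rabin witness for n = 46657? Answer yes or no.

n − 1 = 46656 = 2^6 · 729, so s = 6 and d = 729.
x_0 = 4495^729 mod 46657 = 1585.
x_0 is neither 1 nor 46656, so continue squaring.
x_1 = 1585^2 mod 46657 = 39404.
x_2 = 39404^2 mod 46657 = 23570.
x_3 = 23570^2 mod 46657 = 1.
x_3 = 1 but x_2 ≠ ±1, a nontrivial square root of 1 — 4495 is a witness and 46657 is composite.

yes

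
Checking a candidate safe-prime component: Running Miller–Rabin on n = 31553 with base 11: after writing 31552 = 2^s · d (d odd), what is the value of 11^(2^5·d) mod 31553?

n − 1 = 31552 = 2^6 · 493, so s = 6 and d = 493.
Repeated squaring mod 31553: 11^1 ≡ 11, 11^2 ≡ 121, 11^4 ≡ 14641, 11^8 ≡ 19352, 11^16 ≡ 28900, 11^32 ≡ 2090, 11^64 ≡ 13786, 11^128 ≡ 10077, 11^256 ≡ 8375.
493 = 256 + 128 + 64 + 32 + 8 + 4 + 1, so 11^493 ≡ 8375·10077·13786·2090·19352·14641·11 ≡ 18346 (mod 31553).
x_0 = 18346.
x_1 = 18346^2 mod 31553 = 31418.
x_2 = 31418^2 mod 31553 = 18225.
x_3 = 18225^2 mod 31553 = 23747.
x_4 = 23747^2 mod 31553 = 4793.
x_5 = 4793^2 mod 31553 = 2265.

2265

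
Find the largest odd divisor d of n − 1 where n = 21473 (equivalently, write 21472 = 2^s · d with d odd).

Halving: 21472 → 10736 → 5368 → 2684 → 1342 → 671; 671 is odd.
So 21472 = 2^5 · 671.

671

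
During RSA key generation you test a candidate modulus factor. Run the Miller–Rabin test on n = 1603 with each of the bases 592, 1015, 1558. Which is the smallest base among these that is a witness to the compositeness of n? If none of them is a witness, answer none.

n − 1 = 1602 = 2^1 · 801, so s = 1 and d = 801.
Base 592: x_0 = 592^801 mod 1603 = 1. x_0 = 1, so 592 is not a witness.
Base 1015: x_0 = 1015^801 mod 1603 = 1400. x_0 ∉ {1, 1602} and s = 1, so 1015 is a Miller–Rabin witness and 1603 is composite.
Base 1558: x_0 = 1558^801 mod 1603 = 246. x_0 ∉ {1, 1602} and s = 1, so 1558 is a Miller–Rabin witness and 1603 is composite.
The smallest witness among the given bases is 1015.

1015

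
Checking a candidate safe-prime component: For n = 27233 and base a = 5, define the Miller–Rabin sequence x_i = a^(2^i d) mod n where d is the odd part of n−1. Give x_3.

18762

n − 1 = 27232 = 2^5 · 851, so s = 5 and d = 851.
x_0 = 5^851 mod 27233 = 79.
x_1 = 79^2 mod 27233 = 6241.
x_2 = 6241^2 mod 27233 = 6891.
x_3 = 6891^2 mod 27233 = 18762.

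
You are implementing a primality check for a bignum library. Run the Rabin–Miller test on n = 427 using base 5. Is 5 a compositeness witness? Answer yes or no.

n − 1 = 426 = 2^1 · 213, so s = 1 and d = 213.
Repeated squaring mod 427: 5^1 ≡ 5, 5^2 ≡ 25, 5^4 ≡ 198, 5^8 ≡ 347, 5^16 ≡ 422, 5^32 ≡ 25, 5^64 ≡ 198, 5^128 ≡ 347.
213 = 128 + 64 + 16 + 4 + 1, so 5^213 ≡ 347·198·422·198·5 ≡ 125 (mod 427).
x_0 = 5^213 mod 427 = 125.
x_0 ∉ {1, 426} and s = 1, so 5 is a Miller–Rabin witness and 427 is composite.

yes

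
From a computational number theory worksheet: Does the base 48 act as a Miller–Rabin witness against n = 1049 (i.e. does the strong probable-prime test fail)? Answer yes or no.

no

n − 1 = 1048 = 2^3 · 131, so s = 3 and d = 131.
x_0 = 48^131 mod 1049 = 461.
x_0 is neither 1 nor 1048, so continue squaring.
x_1 = 461^2 mod 1049 = 623.
x_2 = 623^2 mod 1049 = 1048.
x_2 ≡ −1, so 48 is not a witness.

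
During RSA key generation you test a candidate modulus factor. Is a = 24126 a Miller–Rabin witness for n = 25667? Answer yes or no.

no

n − 1 = 25666 = 2^1 · 12833, so s = 1 and d = 12833.
x_0 = 24126^12833 mod 25667 = 1.
x_0 = 1, so 24126 is not a witness.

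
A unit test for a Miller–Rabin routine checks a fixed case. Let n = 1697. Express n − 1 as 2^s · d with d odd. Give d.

53

Halving: 1696 → 848 → 424 → 212 → 106 → 53; 53 is odd.
So 1696 = 2^5 · 53.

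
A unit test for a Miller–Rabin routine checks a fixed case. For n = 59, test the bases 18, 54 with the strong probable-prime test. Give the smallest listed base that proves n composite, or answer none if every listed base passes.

n − 1 = 58 = 2^1 · 29, so s = 1 and d = 29.
Base 18: x_0 = 18^29 mod 59 = 58. x_0 = 58 ≡ −1, so 18 is not a witness.
Base 54: x_0 = 54^29 mod 59 = 58. x_0 = 58 ≡ −1, so 54 is not a witness.
No listed base is a witness for 59.

none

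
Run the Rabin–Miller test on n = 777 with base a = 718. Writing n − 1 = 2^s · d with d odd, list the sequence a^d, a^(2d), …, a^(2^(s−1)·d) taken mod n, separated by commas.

298, 226, 571

n − 1 = 776 = 2^3 · 97, so s = 3 and d = 97.
x_0 = 718^97 mod 777 = 298.
x_1 = 298^2 mod 777 = 226.
x_2 = 226^2 mod 777 = 571.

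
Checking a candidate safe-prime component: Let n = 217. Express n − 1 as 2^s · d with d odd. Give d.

27

Halving: 216 → 108 → 54 → 27; 27 is odd.
So 216 = 2^3 · 27.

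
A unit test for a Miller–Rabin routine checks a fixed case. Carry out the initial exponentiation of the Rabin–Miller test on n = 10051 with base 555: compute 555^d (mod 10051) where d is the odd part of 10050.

n − 1 = 10050 = 2^1 · 5025, so s = 1 and d = 5025.
By repeated squaring, 555^5025 ≡ 9241 (mod 10051).

9241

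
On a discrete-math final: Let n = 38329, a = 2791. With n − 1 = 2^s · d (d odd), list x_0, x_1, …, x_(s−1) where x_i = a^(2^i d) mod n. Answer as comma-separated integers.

36838, 38328, 1

n − 1 = 38328 = 2^3 · 4791, so s = 3 and d = 4791.
x_0 = 2791^4791 mod 38329 = 36838.
x_1 = 36838^2 mod 38329 = 38328.
x_2 = 38328^2 mod 38329 = 1.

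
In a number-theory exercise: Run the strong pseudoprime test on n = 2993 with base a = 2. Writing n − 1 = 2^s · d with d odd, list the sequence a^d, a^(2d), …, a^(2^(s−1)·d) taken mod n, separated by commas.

128, 1419, 2265, 223

n − 1 = 2992 = 2^4 · 187, so s = 4 and d = 187.
x_0 = 2^187 mod 2993 = 128.
x_1 = 128^2 mod 2993 = 1419.
x_2 = 1419^2 mod 2993 = 2265.
x_3 = 2265^2 mod 2993 = 223.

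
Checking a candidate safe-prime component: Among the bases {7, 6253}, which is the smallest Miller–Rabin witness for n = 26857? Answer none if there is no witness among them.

7

n − 1 = 26856 = 2^3 · 3357, so s = 3 and d = 3357.
Base 7: x_0 = 7^3357 mod 26857 = 19445. x_0 is neither 1 nor 26856, so continue squaring. x_1 = 19445^2 mod 26857 = 15179. x_2 = 15179^2 mod 26857 = 22695. Reached i = s−1 = 2 without hitting −1: 7 is a Miller–Rabin witness and 26857 is composite.
Base 6253: x_0 = 6253^3357 mod 26857 = 8892. x_0 is neither 1 nor 26856, so continue squaring. x_1 = 8892^2 mod 26857 = 656. x_2 = 656^2 mod 26857 = 624. Reached i = s−1 = 2 without hitting −1: 6253 is a Miller–Rabin witness and 26857 is composite.
The smallest witness among the given bases is 7.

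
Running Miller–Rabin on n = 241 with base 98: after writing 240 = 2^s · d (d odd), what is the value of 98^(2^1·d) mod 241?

1

n − 1 = 240 = 2^4 · 15, so s = 4 and d = 15.
By repeated squaring, 98^15 ≡ 1 (mod 241).
x_0 = 1.
x_1 = 1^2 mod 241 = 1.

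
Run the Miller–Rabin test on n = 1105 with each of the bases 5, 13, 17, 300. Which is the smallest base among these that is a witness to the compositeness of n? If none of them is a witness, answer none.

5

n − 1 = 1104 = 2^4 · 69, so s = 4 and d = 69.
Base 5: x_0 = 5^69 mod 1105 = 915. x_0 is neither 1 nor 1104, so continue squaring. x_1 = 915^2 mod 1105 = 740. x_2 = 740^2 mod 1105 = 625. x_3 = 625^2 mod 1105 = 560. Reached i = s−1 = 3 without hitting −1: 5 is a Miller–Rabin witness and 1105 is composite.
Base 13: x_0 = 13^69 mod 1105 = 13. x_0 is neither 1 nor 1104, so continue squaring. x_1 = 13^2 mod 1105 = 169. x_2 = 169^2 mod 1105 = 936. x_3 = 936^2 mod 1105 = 936. Reached i = s−1 = 3 without hitting −1: 13 is a Miller–Rabin witness and 1105 is composite.
Base 17: x_0 = 17^69 mod 1105 = 272. x_0 is neither 1 nor 1104, so continue squaring. x_1 = 272^2 mod 1105 = 1054. x_2 = 1054^2 mod 1105 = 391. x_3 = 391^2 mod 1105 = 391. Reached i = s−1 = 3 without hitting −1: 17 is a Miller–Rabin witness and 1105 is composite.
Base 300: x_0 = 300^69 mod 1105 = 690. x_0 is neither 1 nor 1104, so continue squaring. x_1 = 690^2 mod 1105 = 950. x_2 = 950^2 mod 1105 = 820. x_3 = 820^2 mod 1105 = 560. Reached i = s−1 = 3 without hitting −1: 300 is a Miller–Rabin witness and 1105 is composite.
The smallest witness among the given bases is 5.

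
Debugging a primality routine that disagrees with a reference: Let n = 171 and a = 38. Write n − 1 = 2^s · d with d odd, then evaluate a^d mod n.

n − 1 = 170 = 2^1 · 85, so s = 1 and d = 85.
38^85 mod 171 = 38.

38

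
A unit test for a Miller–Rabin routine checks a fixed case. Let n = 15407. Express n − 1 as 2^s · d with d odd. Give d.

7703

Halving: 15406 → 7703; 7703 is odd.
So 15406 = 2^1 · 7703.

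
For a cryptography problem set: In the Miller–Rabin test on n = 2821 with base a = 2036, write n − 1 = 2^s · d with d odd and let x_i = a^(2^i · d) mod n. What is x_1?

1520

n − 1 = 2820 = 2^2 · 705, so s = 2 and d = 705.
x_0 = 2036^705 mod 2821 = 216.
x_1 = 216^2 mod 2821 = 1520.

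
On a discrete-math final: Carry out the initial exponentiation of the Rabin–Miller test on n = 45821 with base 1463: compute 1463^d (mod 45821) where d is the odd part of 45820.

n − 1 = 45820 = 2^2 · 11455, so s = 2 and d = 11455.
Repeated squaring mod 45821: 1463^1 ≡ 1463, 1463^2 ≡ 32603, 1463^4 ≡ 51, 1463^8 ≡ 2601, 1463^16 ≡ 29514, 1463^32 ≡ 18986, 1463^64 ≡ 40210, 1463^128 ≡ 4294, 1463^256 ≡ 18394, 1463^512 ≡ 42793, 1463^1024 ≡ 4584, 1463^2048 ≡ 27038, 1463^4096 ≡ 25210, 1463^8192 ≡ 6830.
11455 = 8192 + 2048 + 1024 + 128 + 32 + 16 + 8 + 4 + 2 + 1, so 1463^11455 ≡ 6830·27038·4584·4294·18986·29514·2601·51·32603·1463 ≡ 36614 (mod 45821).

36614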